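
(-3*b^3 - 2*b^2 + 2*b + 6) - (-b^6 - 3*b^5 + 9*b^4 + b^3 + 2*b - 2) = b^6 + 3*b^5 - 9*b^4 - 4*b^3 - 2*b^2 + 8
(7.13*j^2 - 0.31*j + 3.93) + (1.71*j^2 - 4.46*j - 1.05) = 8.84*j^2 - 4.77*j + 2.88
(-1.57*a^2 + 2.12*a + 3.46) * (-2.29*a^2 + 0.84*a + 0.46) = 3.5953*a^4 - 6.1736*a^3 - 6.8648*a^2 + 3.8816*a + 1.5916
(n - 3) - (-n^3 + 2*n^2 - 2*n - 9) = n^3 - 2*n^2 + 3*n + 6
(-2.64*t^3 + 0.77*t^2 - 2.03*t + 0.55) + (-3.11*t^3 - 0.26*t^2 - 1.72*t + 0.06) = -5.75*t^3 + 0.51*t^2 - 3.75*t + 0.61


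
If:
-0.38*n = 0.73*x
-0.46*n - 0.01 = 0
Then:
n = -0.02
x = 0.01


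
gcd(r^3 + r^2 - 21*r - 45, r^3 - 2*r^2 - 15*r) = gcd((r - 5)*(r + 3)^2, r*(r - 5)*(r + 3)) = r^2 - 2*r - 15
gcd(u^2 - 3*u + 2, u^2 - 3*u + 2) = u^2 - 3*u + 2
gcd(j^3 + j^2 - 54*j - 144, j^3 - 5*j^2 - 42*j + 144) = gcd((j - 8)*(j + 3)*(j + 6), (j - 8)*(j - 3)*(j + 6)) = j^2 - 2*j - 48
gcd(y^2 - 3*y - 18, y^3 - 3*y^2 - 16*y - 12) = y - 6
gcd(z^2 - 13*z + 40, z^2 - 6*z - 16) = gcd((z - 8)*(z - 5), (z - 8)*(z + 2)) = z - 8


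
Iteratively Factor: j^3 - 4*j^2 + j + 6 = (j - 2)*(j^2 - 2*j - 3) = (j - 2)*(j + 1)*(j - 3)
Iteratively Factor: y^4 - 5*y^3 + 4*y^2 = (y)*(y^3 - 5*y^2 + 4*y) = y*(y - 4)*(y^2 - y) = y^2*(y - 4)*(y - 1)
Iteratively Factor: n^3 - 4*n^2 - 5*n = (n)*(n^2 - 4*n - 5) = n*(n + 1)*(n - 5)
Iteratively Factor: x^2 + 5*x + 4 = (x + 4)*(x + 1)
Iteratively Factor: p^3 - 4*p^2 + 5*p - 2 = (p - 1)*(p^2 - 3*p + 2) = (p - 1)^2*(p - 2)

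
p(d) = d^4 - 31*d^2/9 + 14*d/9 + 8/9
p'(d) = 4*d^3 - 62*d/9 + 14/9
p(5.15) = 620.99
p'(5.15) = 512.44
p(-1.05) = -3.33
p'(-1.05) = 4.16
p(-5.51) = 809.48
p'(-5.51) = -629.62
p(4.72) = 427.82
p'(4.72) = 389.66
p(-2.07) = 1.27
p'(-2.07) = -19.66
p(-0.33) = 0.01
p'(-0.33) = 3.69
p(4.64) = 397.47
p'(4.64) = 369.18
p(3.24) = 79.97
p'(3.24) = 115.28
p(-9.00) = 6268.89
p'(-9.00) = -2852.44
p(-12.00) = 20222.22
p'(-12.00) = -6827.78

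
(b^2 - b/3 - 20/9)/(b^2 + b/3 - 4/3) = (b - 5/3)/(b - 1)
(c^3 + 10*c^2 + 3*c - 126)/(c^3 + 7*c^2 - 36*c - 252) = (c - 3)/(c - 6)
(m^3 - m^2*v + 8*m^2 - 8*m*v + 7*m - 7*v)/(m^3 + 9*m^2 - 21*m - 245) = (m^2 - m*v + m - v)/(m^2 + 2*m - 35)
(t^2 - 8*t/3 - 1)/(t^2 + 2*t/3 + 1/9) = 3*(t - 3)/(3*t + 1)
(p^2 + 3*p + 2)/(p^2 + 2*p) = (p + 1)/p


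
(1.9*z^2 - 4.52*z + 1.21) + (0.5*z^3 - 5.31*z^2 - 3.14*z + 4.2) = 0.5*z^3 - 3.41*z^2 - 7.66*z + 5.41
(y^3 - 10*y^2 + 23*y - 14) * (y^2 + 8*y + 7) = y^5 - 2*y^4 - 50*y^3 + 100*y^2 + 49*y - 98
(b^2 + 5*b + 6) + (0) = b^2 + 5*b + 6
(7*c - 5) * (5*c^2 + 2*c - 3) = 35*c^3 - 11*c^2 - 31*c + 15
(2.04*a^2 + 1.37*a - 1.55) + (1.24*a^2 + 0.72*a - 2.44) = 3.28*a^2 + 2.09*a - 3.99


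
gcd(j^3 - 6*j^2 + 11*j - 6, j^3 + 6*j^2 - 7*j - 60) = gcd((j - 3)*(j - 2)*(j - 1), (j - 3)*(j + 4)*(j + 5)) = j - 3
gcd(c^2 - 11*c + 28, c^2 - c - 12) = c - 4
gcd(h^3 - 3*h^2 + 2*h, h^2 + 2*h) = h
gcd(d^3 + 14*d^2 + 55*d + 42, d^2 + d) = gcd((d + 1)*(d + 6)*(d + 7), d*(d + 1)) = d + 1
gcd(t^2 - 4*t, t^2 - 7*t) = t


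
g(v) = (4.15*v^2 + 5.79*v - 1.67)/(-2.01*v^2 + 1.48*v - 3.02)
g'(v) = (4.02*v - 1.48)*(4.15*v^2 + 5.79*v - 1.67)/(-2.01*v^2 + 1.48*v - 3.02)^2 + (8.3*v + 5.79)/(-2.01*v^2 + 1.48*v - 3.02)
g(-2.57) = -0.54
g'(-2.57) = 0.46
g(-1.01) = 0.50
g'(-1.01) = 0.82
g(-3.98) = -1.01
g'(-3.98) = 0.24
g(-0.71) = 0.73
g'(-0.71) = 0.64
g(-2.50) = -0.51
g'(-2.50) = 0.47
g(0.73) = -1.58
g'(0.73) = -3.17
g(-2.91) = -0.68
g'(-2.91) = 0.38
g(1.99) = -3.27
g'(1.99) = -0.12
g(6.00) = -2.74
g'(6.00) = 0.10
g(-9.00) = -1.58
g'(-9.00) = 0.05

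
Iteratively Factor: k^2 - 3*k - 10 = (k + 2)*(k - 5)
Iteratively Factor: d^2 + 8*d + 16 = (d + 4)*(d + 4)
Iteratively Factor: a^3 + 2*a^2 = (a)*(a^2 + 2*a) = a^2*(a + 2)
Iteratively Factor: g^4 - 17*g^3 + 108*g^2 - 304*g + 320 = (g - 4)*(g^3 - 13*g^2 + 56*g - 80) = (g - 5)*(g - 4)*(g^2 - 8*g + 16) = (g - 5)*(g - 4)^2*(g - 4)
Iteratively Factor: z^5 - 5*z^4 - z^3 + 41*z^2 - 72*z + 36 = (z - 2)*(z^4 - 3*z^3 - 7*z^2 + 27*z - 18) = (z - 3)*(z - 2)*(z^3 - 7*z + 6) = (z - 3)*(z - 2)*(z - 1)*(z^2 + z - 6) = (z - 3)*(z - 2)*(z - 1)*(z + 3)*(z - 2)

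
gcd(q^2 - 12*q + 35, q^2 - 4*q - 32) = 1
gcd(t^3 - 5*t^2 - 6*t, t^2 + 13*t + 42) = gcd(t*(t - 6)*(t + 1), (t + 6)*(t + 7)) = 1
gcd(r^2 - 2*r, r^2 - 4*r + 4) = r - 2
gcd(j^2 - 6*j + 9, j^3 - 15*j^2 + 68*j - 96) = j - 3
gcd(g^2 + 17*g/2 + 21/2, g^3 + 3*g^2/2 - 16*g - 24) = g + 3/2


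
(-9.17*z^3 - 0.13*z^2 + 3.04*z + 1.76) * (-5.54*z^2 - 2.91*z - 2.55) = 50.8018*z^5 + 27.4049*z^4 + 6.9202*z^3 - 18.2653*z^2 - 12.8736*z - 4.488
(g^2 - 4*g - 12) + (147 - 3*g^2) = -2*g^2 - 4*g + 135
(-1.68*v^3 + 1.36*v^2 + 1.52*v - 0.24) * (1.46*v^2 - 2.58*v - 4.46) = -2.4528*v^5 + 6.32*v^4 + 6.2032*v^3 - 10.3376*v^2 - 6.16*v + 1.0704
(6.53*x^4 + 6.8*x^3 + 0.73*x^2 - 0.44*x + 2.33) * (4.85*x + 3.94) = 31.6705*x^5 + 58.7082*x^4 + 30.3325*x^3 + 0.7422*x^2 + 9.5669*x + 9.1802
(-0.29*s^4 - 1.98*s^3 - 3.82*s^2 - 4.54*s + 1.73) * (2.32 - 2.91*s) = 0.8439*s^5 + 5.089*s^4 + 6.5226*s^3 + 4.349*s^2 - 15.5671*s + 4.0136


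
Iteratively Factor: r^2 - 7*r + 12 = (r - 3)*(r - 4)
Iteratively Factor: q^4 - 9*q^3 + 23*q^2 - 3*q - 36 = (q + 1)*(q^3 - 10*q^2 + 33*q - 36) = (q - 3)*(q + 1)*(q^2 - 7*q + 12) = (q - 3)^2*(q + 1)*(q - 4)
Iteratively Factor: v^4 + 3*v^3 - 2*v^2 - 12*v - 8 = (v + 2)*(v^3 + v^2 - 4*v - 4) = (v - 2)*(v + 2)*(v^2 + 3*v + 2) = (v - 2)*(v + 1)*(v + 2)*(v + 2)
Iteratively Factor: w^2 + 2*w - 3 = (w + 3)*(w - 1)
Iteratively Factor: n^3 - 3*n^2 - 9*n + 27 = (n - 3)*(n^2 - 9) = (n - 3)*(n + 3)*(n - 3)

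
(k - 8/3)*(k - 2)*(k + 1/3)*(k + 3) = k^4 - 4*k^3/3 - 83*k^2/9 + 118*k/9 + 16/3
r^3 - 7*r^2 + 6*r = r*(r - 6)*(r - 1)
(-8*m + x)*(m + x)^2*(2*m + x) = -16*m^4 - 38*m^3*x - 27*m^2*x^2 - 4*m*x^3 + x^4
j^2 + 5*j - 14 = (j - 2)*(j + 7)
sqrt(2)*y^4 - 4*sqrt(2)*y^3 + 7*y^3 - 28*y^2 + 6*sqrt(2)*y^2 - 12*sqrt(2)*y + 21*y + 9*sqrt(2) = (y - 3)*(y - 1)*(y + 3*sqrt(2))*(sqrt(2)*y + 1)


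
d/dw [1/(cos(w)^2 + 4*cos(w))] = 2*(cos(w) + 2)*sin(w)/((cos(w) + 4)^2*cos(w)^2)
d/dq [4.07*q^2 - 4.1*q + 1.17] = 8.14*q - 4.1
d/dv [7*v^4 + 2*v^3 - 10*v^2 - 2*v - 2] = 28*v^3 + 6*v^2 - 20*v - 2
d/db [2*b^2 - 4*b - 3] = 4*b - 4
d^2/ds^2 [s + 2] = 0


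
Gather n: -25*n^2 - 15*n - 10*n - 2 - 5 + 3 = -25*n^2 - 25*n - 4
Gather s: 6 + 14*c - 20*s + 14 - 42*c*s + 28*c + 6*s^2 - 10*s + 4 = 42*c + 6*s^2 + s*(-42*c - 30) + 24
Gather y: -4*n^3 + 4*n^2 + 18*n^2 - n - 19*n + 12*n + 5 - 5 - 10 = -4*n^3 + 22*n^2 - 8*n - 10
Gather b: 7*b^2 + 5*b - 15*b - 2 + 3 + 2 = 7*b^2 - 10*b + 3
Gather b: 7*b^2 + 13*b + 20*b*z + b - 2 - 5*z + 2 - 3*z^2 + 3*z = 7*b^2 + b*(20*z + 14) - 3*z^2 - 2*z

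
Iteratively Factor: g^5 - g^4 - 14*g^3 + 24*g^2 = (g - 3)*(g^4 + 2*g^3 - 8*g^2) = g*(g - 3)*(g^3 + 2*g^2 - 8*g) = g*(g - 3)*(g + 4)*(g^2 - 2*g) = g*(g - 3)*(g - 2)*(g + 4)*(g)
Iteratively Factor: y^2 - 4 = (y + 2)*(y - 2)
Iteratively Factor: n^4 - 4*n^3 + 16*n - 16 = (n - 2)*(n^3 - 2*n^2 - 4*n + 8) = (n - 2)^2*(n^2 - 4) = (n - 2)^2*(n + 2)*(n - 2)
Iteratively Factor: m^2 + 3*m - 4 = (m + 4)*(m - 1)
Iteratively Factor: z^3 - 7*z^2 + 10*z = (z - 2)*(z^2 - 5*z) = (z - 5)*(z - 2)*(z)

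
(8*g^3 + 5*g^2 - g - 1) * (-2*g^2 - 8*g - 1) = -16*g^5 - 74*g^4 - 46*g^3 + 5*g^2 + 9*g + 1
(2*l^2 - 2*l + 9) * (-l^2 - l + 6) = -2*l^4 + 5*l^2 - 21*l + 54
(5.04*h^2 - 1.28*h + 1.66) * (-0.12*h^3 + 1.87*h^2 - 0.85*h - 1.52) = -0.6048*h^5 + 9.5784*h^4 - 6.8768*h^3 - 3.4686*h^2 + 0.5346*h - 2.5232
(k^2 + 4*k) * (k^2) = k^4 + 4*k^3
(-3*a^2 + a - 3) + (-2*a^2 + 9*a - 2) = -5*a^2 + 10*a - 5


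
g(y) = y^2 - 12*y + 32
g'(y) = 2*y - 12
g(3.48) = 2.35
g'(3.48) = -5.04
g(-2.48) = 67.91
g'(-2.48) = -16.96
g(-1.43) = 51.20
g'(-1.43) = -14.86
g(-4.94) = 115.68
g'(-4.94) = -21.88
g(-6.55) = 153.50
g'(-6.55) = -25.10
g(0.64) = 24.73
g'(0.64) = -10.72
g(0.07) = 31.16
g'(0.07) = -11.86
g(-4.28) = 101.68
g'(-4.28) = -20.56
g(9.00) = 5.00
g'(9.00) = 6.00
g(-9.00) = 221.00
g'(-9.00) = -30.00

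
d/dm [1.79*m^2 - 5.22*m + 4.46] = 3.58*m - 5.22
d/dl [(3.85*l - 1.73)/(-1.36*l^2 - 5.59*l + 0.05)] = (5.236*l^2 - 4.7056*l - 9.4782)/(1.8496*l^4 + 15.2048*l^3 + 31.1121*l^2 - 0.559*l + 0.0025)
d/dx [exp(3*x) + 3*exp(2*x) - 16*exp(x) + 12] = (3*exp(2*x) + 6*exp(x) - 16)*exp(x)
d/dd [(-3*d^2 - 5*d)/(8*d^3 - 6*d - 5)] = (6*d*(3*d + 5)*(4*d^2 - 1) + (6*d + 5)*(-8*d^3 + 6*d + 5))/(-8*d^3 + 6*d + 5)^2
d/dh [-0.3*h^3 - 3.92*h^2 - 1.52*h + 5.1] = -0.9*h^2 - 7.84*h - 1.52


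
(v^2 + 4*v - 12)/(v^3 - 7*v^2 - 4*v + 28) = (v + 6)/(v^2 - 5*v - 14)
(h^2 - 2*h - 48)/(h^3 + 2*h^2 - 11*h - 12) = (h^2 - 2*h - 48)/(h^3 + 2*h^2 - 11*h - 12)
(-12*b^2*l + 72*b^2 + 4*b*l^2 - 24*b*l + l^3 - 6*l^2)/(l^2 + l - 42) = (-12*b^2 + 4*b*l + l^2)/(l + 7)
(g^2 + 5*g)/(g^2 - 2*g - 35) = g/(g - 7)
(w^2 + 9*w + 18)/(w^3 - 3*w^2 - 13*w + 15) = (w + 6)/(w^2 - 6*w + 5)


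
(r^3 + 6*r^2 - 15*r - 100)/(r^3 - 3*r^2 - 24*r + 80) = (r + 5)/(r - 4)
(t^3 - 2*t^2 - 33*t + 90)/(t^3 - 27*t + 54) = (t - 5)/(t - 3)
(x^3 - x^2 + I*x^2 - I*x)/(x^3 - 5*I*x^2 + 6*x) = (x - 1)/(x - 6*I)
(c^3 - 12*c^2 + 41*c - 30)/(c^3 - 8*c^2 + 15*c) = (c^2 - 7*c + 6)/(c*(c - 3))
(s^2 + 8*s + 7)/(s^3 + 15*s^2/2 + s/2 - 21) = 2*(s + 1)/(2*s^2 + s - 6)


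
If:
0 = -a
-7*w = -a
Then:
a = 0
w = 0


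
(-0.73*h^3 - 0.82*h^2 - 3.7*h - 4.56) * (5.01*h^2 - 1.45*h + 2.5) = -3.6573*h^5 - 3.0497*h^4 - 19.173*h^3 - 19.5306*h^2 - 2.638*h - 11.4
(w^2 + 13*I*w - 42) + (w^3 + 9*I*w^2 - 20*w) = w^3 + w^2 + 9*I*w^2 - 20*w + 13*I*w - 42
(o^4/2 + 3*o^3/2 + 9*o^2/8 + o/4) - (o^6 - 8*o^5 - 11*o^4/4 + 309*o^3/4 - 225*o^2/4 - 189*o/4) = -o^6 + 8*o^5 + 13*o^4/4 - 303*o^3/4 + 459*o^2/8 + 95*o/2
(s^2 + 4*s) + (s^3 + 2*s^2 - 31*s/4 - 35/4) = s^3 + 3*s^2 - 15*s/4 - 35/4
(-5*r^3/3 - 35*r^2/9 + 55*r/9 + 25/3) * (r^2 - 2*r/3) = -5*r^5/3 - 25*r^4/9 + 235*r^3/27 + 115*r^2/27 - 50*r/9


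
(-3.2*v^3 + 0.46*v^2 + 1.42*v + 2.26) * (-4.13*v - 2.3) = 13.216*v^4 + 5.4602*v^3 - 6.9226*v^2 - 12.5998*v - 5.198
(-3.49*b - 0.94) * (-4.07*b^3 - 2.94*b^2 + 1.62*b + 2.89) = 14.2043*b^4 + 14.0864*b^3 - 2.8902*b^2 - 11.6089*b - 2.7166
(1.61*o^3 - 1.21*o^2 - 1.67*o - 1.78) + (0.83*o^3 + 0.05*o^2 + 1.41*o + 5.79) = 2.44*o^3 - 1.16*o^2 - 0.26*o + 4.01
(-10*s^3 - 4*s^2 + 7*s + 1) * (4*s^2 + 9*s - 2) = -40*s^5 - 106*s^4 + 12*s^3 + 75*s^2 - 5*s - 2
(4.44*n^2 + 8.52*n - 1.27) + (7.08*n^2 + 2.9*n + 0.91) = 11.52*n^2 + 11.42*n - 0.36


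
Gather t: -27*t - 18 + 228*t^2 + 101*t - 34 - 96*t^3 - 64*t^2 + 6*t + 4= -96*t^3 + 164*t^2 + 80*t - 48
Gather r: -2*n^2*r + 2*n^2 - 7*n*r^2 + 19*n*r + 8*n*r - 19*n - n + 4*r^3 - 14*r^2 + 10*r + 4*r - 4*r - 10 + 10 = 2*n^2 - 20*n + 4*r^3 + r^2*(-7*n - 14) + r*(-2*n^2 + 27*n + 10)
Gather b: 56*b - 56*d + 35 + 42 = 56*b - 56*d + 77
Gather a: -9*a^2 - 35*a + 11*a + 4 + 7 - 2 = -9*a^2 - 24*a + 9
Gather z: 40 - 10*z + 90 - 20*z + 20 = 150 - 30*z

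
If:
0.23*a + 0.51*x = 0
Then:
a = -2.21739130434783*x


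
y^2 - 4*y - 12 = (y - 6)*(y + 2)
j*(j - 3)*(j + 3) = j^3 - 9*j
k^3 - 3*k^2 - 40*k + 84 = (k - 7)*(k - 2)*(k + 6)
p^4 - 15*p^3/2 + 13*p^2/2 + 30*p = p*(p - 5)*(p - 4)*(p + 3/2)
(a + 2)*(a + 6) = a^2 + 8*a + 12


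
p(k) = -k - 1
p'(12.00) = -1.00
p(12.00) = -13.00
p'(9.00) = -1.00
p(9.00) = -10.00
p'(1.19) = -1.00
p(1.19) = -2.19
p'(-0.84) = -1.00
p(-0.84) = -0.16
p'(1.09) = -1.00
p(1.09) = -2.09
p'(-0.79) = -1.00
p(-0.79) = -0.21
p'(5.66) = -1.00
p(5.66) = -6.66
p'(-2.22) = -1.00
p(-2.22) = 1.22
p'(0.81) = -1.00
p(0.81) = -1.81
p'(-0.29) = -1.00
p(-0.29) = -0.71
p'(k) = -1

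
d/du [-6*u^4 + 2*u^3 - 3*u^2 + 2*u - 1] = -24*u^3 + 6*u^2 - 6*u + 2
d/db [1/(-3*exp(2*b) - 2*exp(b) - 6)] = (6*exp(b) + 2)*exp(b)/(3*exp(2*b) + 2*exp(b) + 6)^2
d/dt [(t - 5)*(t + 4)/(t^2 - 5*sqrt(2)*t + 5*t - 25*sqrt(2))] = (-(t - 5)*(t + 4)*(2*t - 5*sqrt(2) + 5) + (2*t - 1)*(t^2 - 5*sqrt(2)*t + 5*t - 25*sqrt(2)))/(t^2 - 5*sqrt(2)*t + 5*t - 25*sqrt(2))^2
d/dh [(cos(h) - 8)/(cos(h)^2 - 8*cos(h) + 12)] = (cos(h)^2 - 16*cos(h) + 52)*sin(h)/(cos(h)^2 - 8*cos(h) + 12)^2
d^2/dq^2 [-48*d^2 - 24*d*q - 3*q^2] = -6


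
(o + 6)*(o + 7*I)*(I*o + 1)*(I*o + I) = -o^4 - 7*o^3 - 6*I*o^3 - 13*o^2 - 42*I*o^2 - 49*o - 36*I*o - 42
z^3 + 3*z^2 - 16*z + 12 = (z - 2)*(z - 1)*(z + 6)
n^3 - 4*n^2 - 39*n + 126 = (n - 7)*(n - 3)*(n + 6)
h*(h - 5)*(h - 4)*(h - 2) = h^4 - 11*h^3 + 38*h^2 - 40*h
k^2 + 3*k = k*(k + 3)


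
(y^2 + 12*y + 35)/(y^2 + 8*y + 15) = (y + 7)/(y + 3)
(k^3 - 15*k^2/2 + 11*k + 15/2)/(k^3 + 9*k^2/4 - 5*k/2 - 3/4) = 2*(2*k^3 - 15*k^2 + 22*k + 15)/(4*k^3 + 9*k^2 - 10*k - 3)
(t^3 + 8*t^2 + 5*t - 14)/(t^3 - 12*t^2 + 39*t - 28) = (t^2 + 9*t + 14)/(t^2 - 11*t + 28)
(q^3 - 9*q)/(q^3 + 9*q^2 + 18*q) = (q - 3)/(q + 6)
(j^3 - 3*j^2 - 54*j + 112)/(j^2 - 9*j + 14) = (j^2 - j - 56)/(j - 7)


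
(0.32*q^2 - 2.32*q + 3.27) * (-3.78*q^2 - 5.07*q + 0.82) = -1.2096*q^4 + 7.1472*q^3 - 0.335800000000001*q^2 - 18.4813*q + 2.6814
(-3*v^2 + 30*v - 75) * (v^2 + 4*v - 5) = -3*v^4 + 18*v^3 + 60*v^2 - 450*v + 375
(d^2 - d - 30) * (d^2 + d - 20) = d^4 - 51*d^2 - 10*d + 600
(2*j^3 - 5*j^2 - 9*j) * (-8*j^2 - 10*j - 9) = -16*j^5 + 20*j^4 + 104*j^3 + 135*j^2 + 81*j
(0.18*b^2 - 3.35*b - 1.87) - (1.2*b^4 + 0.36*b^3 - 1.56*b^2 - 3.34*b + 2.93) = -1.2*b^4 - 0.36*b^3 + 1.74*b^2 - 0.0100000000000002*b - 4.8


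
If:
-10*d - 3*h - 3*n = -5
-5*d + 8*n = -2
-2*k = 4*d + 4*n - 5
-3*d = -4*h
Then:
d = 46/113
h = 69/226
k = 379/226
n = 1/226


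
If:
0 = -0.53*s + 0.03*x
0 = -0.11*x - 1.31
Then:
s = -0.67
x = -11.91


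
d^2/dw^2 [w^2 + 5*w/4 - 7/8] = 2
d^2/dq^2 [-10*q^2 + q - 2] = -20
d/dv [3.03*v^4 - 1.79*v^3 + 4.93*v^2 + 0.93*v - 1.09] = 12.12*v^3 - 5.37*v^2 + 9.86*v + 0.93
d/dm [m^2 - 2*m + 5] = 2*m - 2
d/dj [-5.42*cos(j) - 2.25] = 5.42*sin(j)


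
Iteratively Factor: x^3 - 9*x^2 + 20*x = (x - 4)*(x^2 - 5*x) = (x - 5)*(x - 4)*(x)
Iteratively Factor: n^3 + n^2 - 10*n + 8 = (n + 4)*(n^2 - 3*n + 2) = (n - 1)*(n + 4)*(n - 2)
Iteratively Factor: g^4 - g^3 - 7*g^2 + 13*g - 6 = (g + 3)*(g^3 - 4*g^2 + 5*g - 2) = (g - 2)*(g + 3)*(g^2 - 2*g + 1) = (g - 2)*(g - 1)*(g + 3)*(g - 1)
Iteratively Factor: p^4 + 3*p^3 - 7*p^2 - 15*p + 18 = (p - 1)*(p^3 + 4*p^2 - 3*p - 18) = (p - 1)*(p + 3)*(p^2 + p - 6) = (p - 1)*(p + 3)^2*(p - 2)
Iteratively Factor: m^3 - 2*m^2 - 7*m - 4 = (m + 1)*(m^2 - 3*m - 4) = (m + 1)^2*(m - 4)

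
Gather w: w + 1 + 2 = w + 3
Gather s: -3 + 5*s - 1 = 5*s - 4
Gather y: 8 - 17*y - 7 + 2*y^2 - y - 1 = 2*y^2 - 18*y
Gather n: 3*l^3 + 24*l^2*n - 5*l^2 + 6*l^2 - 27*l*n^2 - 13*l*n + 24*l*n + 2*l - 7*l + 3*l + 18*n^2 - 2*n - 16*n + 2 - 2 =3*l^3 + l^2 - 2*l + n^2*(18 - 27*l) + n*(24*l^2 + 11*l - 18)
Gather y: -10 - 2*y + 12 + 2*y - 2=0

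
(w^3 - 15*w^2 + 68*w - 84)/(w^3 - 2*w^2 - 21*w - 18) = (w^2 - 9*w + 14)/(w^2 + 4*w + 3)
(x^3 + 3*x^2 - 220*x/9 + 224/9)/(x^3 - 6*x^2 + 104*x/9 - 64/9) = (x + 7)/(x - 2)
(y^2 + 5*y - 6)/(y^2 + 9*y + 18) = (y - 1)/(y + 3)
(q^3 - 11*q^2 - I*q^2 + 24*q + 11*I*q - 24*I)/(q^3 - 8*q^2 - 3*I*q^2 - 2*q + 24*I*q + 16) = (q - 3)/(q - 2*I)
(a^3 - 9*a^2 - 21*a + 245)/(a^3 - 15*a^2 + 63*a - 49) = (a + 5)/(a - 1)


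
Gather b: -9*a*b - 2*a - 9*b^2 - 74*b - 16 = -2*a - 9*b^2 + b*(-9*a - 74) - 16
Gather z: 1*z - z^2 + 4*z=-z^2 + 5*z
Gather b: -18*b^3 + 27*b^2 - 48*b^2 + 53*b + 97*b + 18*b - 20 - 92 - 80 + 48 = -18*b^3 - 21*b^2 + 168*b - 144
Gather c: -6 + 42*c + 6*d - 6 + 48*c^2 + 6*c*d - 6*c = 48*c^2 + c*(6*d + 36) + 6*d - 12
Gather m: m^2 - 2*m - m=m^2 - 3*m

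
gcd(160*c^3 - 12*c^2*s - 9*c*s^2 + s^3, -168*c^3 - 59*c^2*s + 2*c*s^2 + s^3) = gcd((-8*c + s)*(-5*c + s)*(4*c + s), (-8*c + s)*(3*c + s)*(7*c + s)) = -8*c + s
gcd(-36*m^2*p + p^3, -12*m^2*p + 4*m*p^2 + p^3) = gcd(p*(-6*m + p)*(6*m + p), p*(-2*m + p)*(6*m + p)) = 6*m*p + p^2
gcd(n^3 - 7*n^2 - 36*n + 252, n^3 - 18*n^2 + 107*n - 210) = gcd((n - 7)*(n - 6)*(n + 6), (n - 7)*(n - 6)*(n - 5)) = n^2 - 13*n + 42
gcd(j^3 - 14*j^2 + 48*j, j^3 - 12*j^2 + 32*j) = j^2 - 8*j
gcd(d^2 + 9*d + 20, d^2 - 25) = d + 5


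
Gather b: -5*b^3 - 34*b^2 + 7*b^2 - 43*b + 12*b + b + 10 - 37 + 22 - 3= -5*b^3 - 27*b^2 - 30*b - 8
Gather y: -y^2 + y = -y^2 + y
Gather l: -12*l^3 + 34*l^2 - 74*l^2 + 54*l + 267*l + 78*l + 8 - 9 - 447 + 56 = -12*l^3 - 40*l^2 + 399*l - 392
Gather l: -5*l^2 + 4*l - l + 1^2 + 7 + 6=-5*l^2 + 3*l + 14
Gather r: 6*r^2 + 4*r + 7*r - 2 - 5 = 6*r^2 + 11*r - 7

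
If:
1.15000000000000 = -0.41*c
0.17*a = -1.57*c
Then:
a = 25.90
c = -2.80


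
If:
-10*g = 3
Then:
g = -3/10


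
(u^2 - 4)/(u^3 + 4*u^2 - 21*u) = (u^2 - 4)/(u*(u^2 + 4*u - 21))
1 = 1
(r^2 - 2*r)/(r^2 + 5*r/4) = 4*(r - 2)/(4*r + 5)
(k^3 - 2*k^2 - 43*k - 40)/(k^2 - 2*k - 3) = (k^2 - 3*k - 40)/(k - 3)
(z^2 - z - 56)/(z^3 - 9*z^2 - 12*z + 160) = (z + 7)/(z^2 - z - 20)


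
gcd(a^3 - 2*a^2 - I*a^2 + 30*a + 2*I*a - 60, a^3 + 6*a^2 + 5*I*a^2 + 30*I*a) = a + 5*I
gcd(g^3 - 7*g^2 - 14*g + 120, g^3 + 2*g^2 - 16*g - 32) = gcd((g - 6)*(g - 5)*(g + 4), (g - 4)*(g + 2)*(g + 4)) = g + 4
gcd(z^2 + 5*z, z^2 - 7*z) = z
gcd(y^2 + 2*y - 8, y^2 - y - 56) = 1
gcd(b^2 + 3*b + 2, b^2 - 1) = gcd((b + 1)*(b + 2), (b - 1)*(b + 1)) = b + 1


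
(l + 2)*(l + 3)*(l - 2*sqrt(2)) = l^3 - 2*sqrt(2)*l^2 + 5*l^2 - 10*sqrt(2)*l + 6*l - 12*sqrt(2)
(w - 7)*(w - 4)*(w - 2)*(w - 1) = w^4 - 14*w^3 + 63*w^2 - 106*w + 56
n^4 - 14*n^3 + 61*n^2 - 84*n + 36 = (n - 6)^2*(n - 1)^2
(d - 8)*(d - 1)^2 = d^3 - 10*d^2 + 17*d - 8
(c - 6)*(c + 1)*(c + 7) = c^3 + 2*c^2 - 41*c - 42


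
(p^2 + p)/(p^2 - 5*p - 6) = p/(p - 6)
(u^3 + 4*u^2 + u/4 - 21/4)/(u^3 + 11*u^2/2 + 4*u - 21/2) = (u + 3/2)/(u + 3)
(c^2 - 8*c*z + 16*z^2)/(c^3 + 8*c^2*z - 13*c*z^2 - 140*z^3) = (c - 4*z)/(c^2 + 12*c*z + 35*z^2)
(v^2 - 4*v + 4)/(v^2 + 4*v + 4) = (v^2 - 4*v + 4)/(v^2 + 4*v + 4)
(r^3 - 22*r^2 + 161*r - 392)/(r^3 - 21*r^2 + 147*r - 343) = (r - 8)/(r - 7)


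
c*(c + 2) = c^2 + 2*c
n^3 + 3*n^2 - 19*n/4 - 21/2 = (n - 2)*(n + 3/2)*(n + 7/2)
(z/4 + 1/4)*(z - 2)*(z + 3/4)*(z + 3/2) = z^4/4 + 5*z^3/16 - 25*z^2/32 - 45*z/32 - 9/16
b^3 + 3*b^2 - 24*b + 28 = (b - 2)^2*(b + 7)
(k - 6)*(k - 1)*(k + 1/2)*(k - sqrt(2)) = k^4 - 13*k^3/2 - sqrt(2)*k^3 + 5*k^2/2 + 13*sqrt(2)*k^2/2 - 5*sqrt(2)*k/2 + 3*k - 3*sqrt(2)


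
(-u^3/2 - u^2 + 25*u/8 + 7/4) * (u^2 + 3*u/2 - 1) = -u^5/2 - 7*u^4/4 + 17*u^3/8 + 119*u^2/16 - u/2 - 7/4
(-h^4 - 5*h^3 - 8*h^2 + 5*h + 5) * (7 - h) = h^5 - 2*h^4 - 27*h^3 - 61*h^2 + 30*h + 35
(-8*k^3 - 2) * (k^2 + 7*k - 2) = -8*k^5 - 56*k^4 + 16*k^3 - 2*k^2 - 14*k + 4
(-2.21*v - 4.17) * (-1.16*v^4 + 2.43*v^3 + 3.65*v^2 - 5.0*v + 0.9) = 2.5636*v^5 - 0.533100000000001*v^4 - 18.1996*v^3 - 4.1705*v^2 + 18.861*v - 3.753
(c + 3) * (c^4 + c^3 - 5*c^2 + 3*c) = c^5 + 4*c^4 - 2*c^3 - 12*c^2 + 9*c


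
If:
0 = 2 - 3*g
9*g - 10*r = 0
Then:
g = 2/3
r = 3/5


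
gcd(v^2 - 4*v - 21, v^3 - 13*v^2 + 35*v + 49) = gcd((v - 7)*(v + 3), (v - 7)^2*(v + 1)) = v - 7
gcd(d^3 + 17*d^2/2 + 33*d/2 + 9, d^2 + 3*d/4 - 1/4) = d + 1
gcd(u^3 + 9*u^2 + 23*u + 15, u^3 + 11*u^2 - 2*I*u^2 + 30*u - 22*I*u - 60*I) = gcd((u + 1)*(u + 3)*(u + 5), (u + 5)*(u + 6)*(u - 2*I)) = u + 5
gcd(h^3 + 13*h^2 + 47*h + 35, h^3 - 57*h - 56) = h^2 + 8*h + 7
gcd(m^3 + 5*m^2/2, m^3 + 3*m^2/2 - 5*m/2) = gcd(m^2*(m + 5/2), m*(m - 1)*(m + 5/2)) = m^2 + 5*m/2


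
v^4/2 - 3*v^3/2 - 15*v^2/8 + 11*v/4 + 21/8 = (v/2 + 1/2)*(v - 7/2)*(v - 3/2)*(v + 1)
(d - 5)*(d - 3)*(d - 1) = d^3 - 9*d^2 + 23*d - 15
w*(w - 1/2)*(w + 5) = w^3 + 9*w^2/2 - 5*w/2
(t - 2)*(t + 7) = t^2 + 5*t - 14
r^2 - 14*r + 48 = (r - 8)*(r - 6)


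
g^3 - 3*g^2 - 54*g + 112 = (g - 8)*(g - 2)*(g + 7)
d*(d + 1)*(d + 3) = d^3 + 4*d^2 + 3*d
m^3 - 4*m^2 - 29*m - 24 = (m - 8)*(m + 1)*(m + 3)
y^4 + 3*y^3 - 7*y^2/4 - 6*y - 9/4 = (y - 3/2)*(y + 1/2)*(y + 1)*(y + 3)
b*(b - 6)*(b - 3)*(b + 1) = b^4 - 8*b^3 + 9*b^2 + 18*b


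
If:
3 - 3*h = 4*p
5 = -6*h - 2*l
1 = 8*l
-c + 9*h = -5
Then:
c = -23/8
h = -7/8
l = 1/8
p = 45/32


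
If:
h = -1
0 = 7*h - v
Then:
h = -1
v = -7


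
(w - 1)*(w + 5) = w^2 + 4*w - 5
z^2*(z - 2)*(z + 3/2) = z^4 - z^3/2 - 3*z^2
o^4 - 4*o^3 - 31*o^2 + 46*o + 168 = (o - 7)*(o - 3)*(o + 2)*(o + 4)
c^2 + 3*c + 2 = (c + 1)*(c + 2)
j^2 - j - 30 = (j - 6)*(j + 5)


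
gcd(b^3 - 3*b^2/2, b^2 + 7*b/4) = b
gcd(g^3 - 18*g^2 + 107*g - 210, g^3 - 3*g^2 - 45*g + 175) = g - 5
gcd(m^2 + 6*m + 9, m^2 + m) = 1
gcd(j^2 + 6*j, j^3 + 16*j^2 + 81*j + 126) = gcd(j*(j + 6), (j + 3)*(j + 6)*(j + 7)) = j + 6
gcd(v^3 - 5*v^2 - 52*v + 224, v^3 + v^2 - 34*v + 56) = v^2 + 3*v - 28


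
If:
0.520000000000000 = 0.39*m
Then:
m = 1.33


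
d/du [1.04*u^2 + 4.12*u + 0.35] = 2.08*u + 4.12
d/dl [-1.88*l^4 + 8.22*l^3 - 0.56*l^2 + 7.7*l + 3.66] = -7.52*l^3 + 24.66*l^2 - 1.12*l + 7.7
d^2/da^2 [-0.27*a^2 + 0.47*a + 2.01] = -0.540000000000000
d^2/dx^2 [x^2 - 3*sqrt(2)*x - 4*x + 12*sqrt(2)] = 2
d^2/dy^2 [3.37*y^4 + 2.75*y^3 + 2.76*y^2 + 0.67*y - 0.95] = 40.44*y^2 + 16.5*y + 5.52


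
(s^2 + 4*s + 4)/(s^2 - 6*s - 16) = (s + 2)/(s - 8)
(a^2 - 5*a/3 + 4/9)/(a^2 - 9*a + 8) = (9*a^2 - 15*a + 4)/(9*(a^2 - 9*a + 8))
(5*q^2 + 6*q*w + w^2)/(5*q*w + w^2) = (q + w)/w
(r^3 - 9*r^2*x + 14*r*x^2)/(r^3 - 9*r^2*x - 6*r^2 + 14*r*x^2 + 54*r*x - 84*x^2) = r/(r - 6)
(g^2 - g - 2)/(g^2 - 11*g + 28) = (g^2 - g - 2)/(g^2 - 11*g + 28)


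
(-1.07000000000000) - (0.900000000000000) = -1.97000000000000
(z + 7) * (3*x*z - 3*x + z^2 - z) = 3*x*z^2 + 18*x*z - 21*x + z^3 + 6*z^2 - 7*z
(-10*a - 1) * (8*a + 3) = -80*a^2 - 38*a - 3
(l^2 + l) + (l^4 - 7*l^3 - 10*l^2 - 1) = l^4 - 7*l^3 - 9*l^2 + l - 1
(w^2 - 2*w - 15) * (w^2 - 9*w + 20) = w^4 - 11*w^3 + 23*w^2 + 95*w - 300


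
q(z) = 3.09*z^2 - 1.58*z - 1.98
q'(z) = 6.18*z - 1.58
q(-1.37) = 5.98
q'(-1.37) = -10.05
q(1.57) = 3.16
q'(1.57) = 8.12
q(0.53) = -1.95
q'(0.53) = 1.70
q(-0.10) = -1.79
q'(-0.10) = -2.20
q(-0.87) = 1.73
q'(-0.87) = -6.96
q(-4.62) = 71.27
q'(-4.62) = -30.13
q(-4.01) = 54.04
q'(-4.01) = -26.36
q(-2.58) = 22.66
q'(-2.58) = -17.52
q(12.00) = 424.02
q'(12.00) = 72.58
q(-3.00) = 30.57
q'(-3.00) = -20.12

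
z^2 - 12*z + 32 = (z - 8)*(z - 4)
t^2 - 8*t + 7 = (t - 7)*(t - 1)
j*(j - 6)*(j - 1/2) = j^3 - 13*j^2/2 + 3*j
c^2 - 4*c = c*(c - 4)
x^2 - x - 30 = (x - 6)*(x + 5)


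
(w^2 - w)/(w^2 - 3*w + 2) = w/(w - 2)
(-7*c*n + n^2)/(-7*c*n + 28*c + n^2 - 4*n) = n/(n - 4)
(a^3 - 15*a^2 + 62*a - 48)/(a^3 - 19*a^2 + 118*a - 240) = (a - 1)/(a - 5)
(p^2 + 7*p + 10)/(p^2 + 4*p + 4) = (p + 5)/(p + 2)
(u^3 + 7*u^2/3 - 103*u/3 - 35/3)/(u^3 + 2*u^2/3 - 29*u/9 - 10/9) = 3*(u^2 + 2*u - 35)/(3*u^2 + u - 10)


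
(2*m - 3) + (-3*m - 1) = -m - 4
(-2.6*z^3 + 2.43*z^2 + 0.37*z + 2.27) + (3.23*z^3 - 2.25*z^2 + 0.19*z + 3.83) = 0.63*z^3 + 0.18*z^2 + 0.56*z + 6.1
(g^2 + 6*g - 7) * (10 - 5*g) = -5*g^3 - 20*g^2 + 95*g - 70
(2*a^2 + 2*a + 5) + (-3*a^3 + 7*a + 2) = -3*a^3 + 2*a^2 + 9*a + 7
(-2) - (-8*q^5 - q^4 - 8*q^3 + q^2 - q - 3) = 8*q^5 + q^4 + 8*q^3 - q^2 + q + 1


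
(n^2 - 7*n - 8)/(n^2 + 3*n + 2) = (n - 8)/(n + 2)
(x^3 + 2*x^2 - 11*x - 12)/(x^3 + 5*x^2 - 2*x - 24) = (x^2 - 2*x - 3)/(x^2 + x - 6)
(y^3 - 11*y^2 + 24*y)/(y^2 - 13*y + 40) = y*(y - 3)/(y - 5)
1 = 1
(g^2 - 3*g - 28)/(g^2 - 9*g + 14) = (g + 4)/(g - 2)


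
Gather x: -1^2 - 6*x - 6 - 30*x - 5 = -36*x - 12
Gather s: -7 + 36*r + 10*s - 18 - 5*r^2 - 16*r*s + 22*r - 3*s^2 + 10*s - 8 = -5*r^2 + 58*r - 3*s^2 + s*(20 - 16*r) - 33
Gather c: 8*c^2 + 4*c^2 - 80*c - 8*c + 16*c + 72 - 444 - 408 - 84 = 12*c^2 - 72*c - 864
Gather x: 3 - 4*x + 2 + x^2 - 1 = x^2 - 4*x + 4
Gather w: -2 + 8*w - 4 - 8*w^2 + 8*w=-8*w^2 + 16*w - 6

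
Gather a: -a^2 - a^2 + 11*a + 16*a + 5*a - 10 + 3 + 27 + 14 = -2*a^2 + 32*a + 34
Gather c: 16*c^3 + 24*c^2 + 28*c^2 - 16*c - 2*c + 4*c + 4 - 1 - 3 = 16*c^3 + 52*c^2 - 14*c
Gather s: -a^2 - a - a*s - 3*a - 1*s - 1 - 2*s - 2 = -a^2 - 4*a + s*(-a - 3) - 3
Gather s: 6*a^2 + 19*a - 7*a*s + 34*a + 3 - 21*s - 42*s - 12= 6*a^2 + 53*a + s*(-7*a - 63) - 9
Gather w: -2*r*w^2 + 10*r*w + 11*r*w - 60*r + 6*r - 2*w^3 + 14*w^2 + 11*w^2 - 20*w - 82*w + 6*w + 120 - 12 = -54*r - 2*w^3 + w^2*(25 - 2*r) + w*(21*r - 96) + 108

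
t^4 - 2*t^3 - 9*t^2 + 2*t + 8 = (t - 4)*(t - 1)*(t + 1)*(t + 2)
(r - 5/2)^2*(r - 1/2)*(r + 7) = r^4 + 3*r^3/2 - 119*r^2/4 + 465*r/8 - 175/8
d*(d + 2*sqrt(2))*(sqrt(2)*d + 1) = sqrt(2)*d^3 + 5*d^2 + 2*sqrt(2)*d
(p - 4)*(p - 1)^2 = p^3 - 6*p^2 + 9*p - 4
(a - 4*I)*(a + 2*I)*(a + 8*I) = a^3 + 6*I*a^2 + 24*a + 64*I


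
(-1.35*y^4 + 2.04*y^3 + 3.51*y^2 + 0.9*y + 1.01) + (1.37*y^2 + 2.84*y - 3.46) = -1.35*y^4 + 2.04*y^3 + 4.88*y^2 + 3.74*y - 2.45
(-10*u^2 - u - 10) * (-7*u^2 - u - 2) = 70*u^4 + 17*u^3 + 91*u^2 + 12*u + 20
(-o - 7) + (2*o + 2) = o - 5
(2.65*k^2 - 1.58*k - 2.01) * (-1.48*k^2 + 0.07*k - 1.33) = -3.922*k^4 + 2.5239*k^3 - 0.6603*k^2 + 1.9607*k + 2.6733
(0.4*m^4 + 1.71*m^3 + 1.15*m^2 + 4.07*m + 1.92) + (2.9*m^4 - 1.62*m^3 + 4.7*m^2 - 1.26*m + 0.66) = 3.3*m^4 + 0.0899999999999999*m^3 + 5.85*m^2 + 2.81*m + 2.58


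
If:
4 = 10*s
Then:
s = 2/5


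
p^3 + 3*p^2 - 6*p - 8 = (p - 2)*(p + 1)*(p + 4)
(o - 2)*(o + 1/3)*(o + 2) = o^3 + o^2/3 - 4*o - 4/3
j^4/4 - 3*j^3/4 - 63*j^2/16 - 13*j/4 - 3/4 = (j/2 + 1/4)^2*(j - 6)*(j + 2)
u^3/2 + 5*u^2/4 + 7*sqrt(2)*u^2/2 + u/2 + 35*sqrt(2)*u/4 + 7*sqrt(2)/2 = (u/2 + 1)*(u + 1/2)*(u + 7*sqrt(2))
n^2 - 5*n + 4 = (n - 4)*(n - 1)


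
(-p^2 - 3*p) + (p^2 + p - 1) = -2*p - 1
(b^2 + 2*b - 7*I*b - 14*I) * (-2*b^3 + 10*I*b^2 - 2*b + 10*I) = -2*b^5 - 4*b^4 + 24*I*b^4 + 68*b^3 + 48*I*b^3 + 136*b^2 + 24*I*b^2 + 70*b + 48*I*b + 140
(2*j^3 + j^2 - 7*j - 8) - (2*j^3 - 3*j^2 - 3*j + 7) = 4*j^2 - 4*j - 15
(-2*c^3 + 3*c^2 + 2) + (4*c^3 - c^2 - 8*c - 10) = 2*c^3 + 2*c^2 - 8*c - 8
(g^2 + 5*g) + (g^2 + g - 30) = 2*g^2 + 6*g - 30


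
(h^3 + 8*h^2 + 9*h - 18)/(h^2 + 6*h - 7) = (h^2 + 9*h + 18)/(h + 7)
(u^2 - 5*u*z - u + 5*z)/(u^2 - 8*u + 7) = (u - 5*z)/(u - 7)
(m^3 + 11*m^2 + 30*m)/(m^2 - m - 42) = m*(m + 5)/(m - 7)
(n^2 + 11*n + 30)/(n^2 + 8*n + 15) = (n + 6)/(n + 3)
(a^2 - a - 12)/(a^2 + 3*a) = (a - 4)/a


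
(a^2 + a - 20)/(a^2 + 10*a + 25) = (a - 4)/(a + 5)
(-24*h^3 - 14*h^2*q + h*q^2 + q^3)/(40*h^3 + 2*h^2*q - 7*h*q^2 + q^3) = (3*h + q)/(-5*h + q)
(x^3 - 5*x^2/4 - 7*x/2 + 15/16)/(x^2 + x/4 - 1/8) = (4*x^2 - 4*x - 15)/(2*(2*x + 1))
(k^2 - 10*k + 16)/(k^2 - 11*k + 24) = (k - 2)/(k - 3)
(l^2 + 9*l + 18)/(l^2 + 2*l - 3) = (l + 6)/(l - 1)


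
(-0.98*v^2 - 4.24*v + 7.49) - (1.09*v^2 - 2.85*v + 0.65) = -2.07*v^2 - 1.39*v + 6.84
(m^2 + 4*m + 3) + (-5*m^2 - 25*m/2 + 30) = -4*m^2 - 17*m/2 + 33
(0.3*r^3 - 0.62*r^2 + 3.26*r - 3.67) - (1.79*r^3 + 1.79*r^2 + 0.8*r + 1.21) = -1.49*r^3 - 2.41*r^2 + 2.46*r - 4.88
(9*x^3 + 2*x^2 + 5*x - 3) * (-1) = -9*x^3 - 2*x^2 - 5*x + 3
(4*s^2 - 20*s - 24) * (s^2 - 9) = 4*s^4 - 20*s^3 - 60*s^2 + 180*s + 216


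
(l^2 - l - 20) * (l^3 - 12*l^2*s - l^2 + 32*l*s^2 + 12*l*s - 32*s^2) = l^5 - 12*l^4*s - 2*l^4 + 32*l^3*s^2 + 24*l^3*s - 19*l^3 - 64*l^2*s^2 + 228*l^2*s + 20*l^2 - 608*l*s^2 - 240*l*s + 640*s^2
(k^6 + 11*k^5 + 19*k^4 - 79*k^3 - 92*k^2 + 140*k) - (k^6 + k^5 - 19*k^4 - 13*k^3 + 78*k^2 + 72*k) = 10*k^5 + 38*k^4 - 66*k^3 - 170*k^2 + 68*k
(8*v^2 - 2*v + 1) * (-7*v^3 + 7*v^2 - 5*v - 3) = -56*v^5 + 70*v^4 - 61*v^3 - 7*v^2 + v - 3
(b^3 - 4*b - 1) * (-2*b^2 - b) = -2*b^5 - b^4 + 8*b^3 + 6*b^2 + b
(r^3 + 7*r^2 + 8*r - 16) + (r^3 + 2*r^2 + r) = 2*r^3 + 9*r^2 + 9*r - 16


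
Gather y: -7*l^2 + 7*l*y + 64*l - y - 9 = -7*l^2 + 64*l + y*(7*l - 1) - 9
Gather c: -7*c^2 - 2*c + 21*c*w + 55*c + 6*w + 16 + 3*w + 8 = -7*c^2 + c*(21*w + 53) + 9*w + 24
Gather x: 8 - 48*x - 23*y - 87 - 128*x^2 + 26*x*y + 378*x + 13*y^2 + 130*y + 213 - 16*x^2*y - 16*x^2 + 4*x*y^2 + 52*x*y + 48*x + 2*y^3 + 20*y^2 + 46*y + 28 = x^2*(-16*y - 144) + x*(4*y^2 + 78*y + 378) + 2*y^3 + 33*y^2 + 153*y + 162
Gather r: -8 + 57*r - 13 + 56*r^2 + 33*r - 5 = 56*r^2 + 90*r - 26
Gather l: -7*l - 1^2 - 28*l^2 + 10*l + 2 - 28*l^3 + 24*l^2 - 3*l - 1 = -28*l^3 - 4*l^2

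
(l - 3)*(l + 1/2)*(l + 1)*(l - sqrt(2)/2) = l^4 - 3*l^3/2 - sqrt(2)*l^3/2 - 4*l^2 + 3*sqrt(2)*l^2/4 - 3*l/2 + 2*sqrt(2)*l + 3*sqrt(2)/4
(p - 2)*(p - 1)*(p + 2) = p^3 - p^2 - 4*p + 4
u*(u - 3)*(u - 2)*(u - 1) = u^4 - 6*u^3 + 11*u^2 - 6*u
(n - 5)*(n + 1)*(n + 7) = n^3 + 3*n^2 - 33*n - 35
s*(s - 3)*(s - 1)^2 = s^4 - 5*s^3 + 7*s^2 - 3*s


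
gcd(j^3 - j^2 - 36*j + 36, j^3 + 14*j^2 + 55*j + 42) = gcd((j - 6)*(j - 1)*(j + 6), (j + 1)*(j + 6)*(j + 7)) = j + 6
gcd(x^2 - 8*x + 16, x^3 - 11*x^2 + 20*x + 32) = x - 4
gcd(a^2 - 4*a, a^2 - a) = a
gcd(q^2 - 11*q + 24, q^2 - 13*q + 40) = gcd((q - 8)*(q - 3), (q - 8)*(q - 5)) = q - 8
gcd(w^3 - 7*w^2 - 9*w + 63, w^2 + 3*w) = w + 3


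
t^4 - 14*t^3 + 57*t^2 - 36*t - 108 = (t - 6)^2*(t - 3)*(t + 1)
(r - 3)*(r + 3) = r^2 - 9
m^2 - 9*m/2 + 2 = (m - 4)*(m - 1/2)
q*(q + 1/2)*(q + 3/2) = q^3 + 2*q^2 + 3*q/4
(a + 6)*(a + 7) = a^2 + 13*a + 42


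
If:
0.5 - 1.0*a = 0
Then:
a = 0.50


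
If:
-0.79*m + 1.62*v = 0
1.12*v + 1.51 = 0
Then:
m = -2.76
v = -1.35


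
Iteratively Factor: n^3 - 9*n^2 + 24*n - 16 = (n - 1)*(n^2 - 8*n + 16) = (n - 4)*(n - 1)*(n - 4)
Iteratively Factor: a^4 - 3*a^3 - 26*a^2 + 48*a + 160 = (a + 4)*(a^3 - 7*a^2 + 2*a + 40) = (a - 5)*(a + 4)*(a^2 - 2*a - 8) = (a - 5)*(a - 4)*(a + 4)*(a + 2)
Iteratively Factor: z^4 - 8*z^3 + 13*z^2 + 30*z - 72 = (z + 2)*(z^3 - 10*z^2 + 33*z - 36) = (z - 3)*(z + 2)*(z^2 - 7*z + 12) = (z - 4)*(z - 3)*(z + 2)*(z - 3)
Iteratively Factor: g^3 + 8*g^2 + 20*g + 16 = (g + 2)*(g^2 + 6*g + 8) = (g + 2)*(g + 4)*(g + 2)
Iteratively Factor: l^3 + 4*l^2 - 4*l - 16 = (l + 2)*(l^2 + 2*l - 8) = (l - 2)*(l + 2)*(l + 4)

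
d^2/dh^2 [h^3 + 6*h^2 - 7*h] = 6*h + 12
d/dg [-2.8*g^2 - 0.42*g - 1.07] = -5.6*g - 0.42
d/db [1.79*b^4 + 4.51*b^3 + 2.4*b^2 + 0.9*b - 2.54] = 7.16*b^3 + 13.53*b^2 + 4.8*b + 0.9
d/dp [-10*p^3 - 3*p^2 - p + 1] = -30*p^2 - 6*p - 1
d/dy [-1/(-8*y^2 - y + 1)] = (-16*y - 1)/(8*y^2 + y - 1)^2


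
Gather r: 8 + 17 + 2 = 27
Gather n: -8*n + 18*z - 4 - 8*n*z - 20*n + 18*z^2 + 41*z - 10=n*(-8*z - 28) + 18*z^2 + 59*z - 14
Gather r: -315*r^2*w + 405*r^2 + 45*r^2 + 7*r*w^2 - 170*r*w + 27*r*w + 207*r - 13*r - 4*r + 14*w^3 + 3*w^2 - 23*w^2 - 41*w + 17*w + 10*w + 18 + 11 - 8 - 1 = r^2*(450 - 315*w) + r*(7*w^2 - 143*w + 190) + 14*w^3 - 20*w^2 - 14*w + 20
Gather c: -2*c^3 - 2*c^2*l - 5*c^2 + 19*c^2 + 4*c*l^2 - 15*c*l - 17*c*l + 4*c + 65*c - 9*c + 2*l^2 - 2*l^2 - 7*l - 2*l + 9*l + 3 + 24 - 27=-2*c^3 + c^2*(14 - 2*l) + c*(4*l^2 - 32*l + 60)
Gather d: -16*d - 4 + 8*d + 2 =-8*d - 2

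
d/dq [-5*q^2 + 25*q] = 25 - 10*q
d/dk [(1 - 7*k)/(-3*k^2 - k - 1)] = (21*k^2 + 7*k - (6*k + 1)*(7*k - 1) + 7)/(3*k^2 + k + 1)^2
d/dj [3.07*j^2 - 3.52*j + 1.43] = 6.14*j - 3.52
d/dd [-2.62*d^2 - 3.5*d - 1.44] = -5.24*d - 3.5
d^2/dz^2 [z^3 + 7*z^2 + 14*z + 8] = 6*z + 14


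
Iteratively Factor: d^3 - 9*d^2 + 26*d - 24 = (d - 2)*(d^2 - 7*d + 12) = (d - 3)*(d - 2)*(d - 4)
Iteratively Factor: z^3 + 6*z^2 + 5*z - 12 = (z - 1)*(z^2 + 7*z + 12) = (z - 1)*(z + 4)*(z + 3)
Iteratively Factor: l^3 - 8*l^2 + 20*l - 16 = (l - 4)*(l^2 - 4*l + 4) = (l - 4)*(l - 2)*(l - 2)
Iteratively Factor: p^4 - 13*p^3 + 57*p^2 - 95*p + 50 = (p - 2)*(p^3 - 11*p^2 + 35*p - 25) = (p - 5)*(p - 2)*(p^2 - 6*p + 5) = (p - 5)^2*(p - 2)*(p - 1)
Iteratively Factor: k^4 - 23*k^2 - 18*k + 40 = (k - 1)*(k^3 + k^2 - 22*k - 40) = (k - 1)*(k + 2)*(k^2 - k - 20) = (k - 1)*(k + 2)*(k + 4)*(k - 5)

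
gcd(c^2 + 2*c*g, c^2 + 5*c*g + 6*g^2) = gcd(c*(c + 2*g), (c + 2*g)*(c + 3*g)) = c + 2*g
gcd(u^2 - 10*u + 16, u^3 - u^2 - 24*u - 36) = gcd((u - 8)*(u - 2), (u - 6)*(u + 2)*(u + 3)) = 1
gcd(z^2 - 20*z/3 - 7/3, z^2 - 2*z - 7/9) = z + 1/3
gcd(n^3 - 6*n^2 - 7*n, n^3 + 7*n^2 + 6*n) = n^2 + n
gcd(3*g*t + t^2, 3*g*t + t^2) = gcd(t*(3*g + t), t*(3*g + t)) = 3*g*t + t^2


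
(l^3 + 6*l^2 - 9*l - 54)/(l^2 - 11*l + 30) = (l^3 + 6*l^2 - 9*l - 54)/(l^2 - 11*l + 30)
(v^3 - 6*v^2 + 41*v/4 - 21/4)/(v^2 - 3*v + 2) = (v^2 - 5*v + 21/4)/(v - 2)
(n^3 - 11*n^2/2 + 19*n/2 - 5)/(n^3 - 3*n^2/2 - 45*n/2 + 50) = (n^2 - 3*n + 2)/(n^2 + n - 20)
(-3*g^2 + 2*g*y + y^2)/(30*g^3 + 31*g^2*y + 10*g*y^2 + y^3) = (-g + y)/(10*g^2 + 7*g*y + y^2)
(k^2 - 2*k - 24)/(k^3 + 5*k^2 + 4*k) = (k - 6)/(k*(k + 1))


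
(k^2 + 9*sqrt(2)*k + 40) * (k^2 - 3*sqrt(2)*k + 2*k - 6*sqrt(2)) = k^4 + 2*k^3 + 6*sqrt(2)*k^3 - 14*k^2 + 12*sqrt(2)*k^2 - 120*sqrt(2)*k - 28*k - 240*sqrt(2)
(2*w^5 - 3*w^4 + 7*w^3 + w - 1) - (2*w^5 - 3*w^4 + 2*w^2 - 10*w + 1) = 7*w^3 - 2*w^2 + 11*w - 2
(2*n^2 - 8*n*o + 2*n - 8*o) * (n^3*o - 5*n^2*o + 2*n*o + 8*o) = 2*n^5*o - 8*n^4*o^2 - 8*n^4*o + 32*n^3*o^2 - 6*n^3*o + 24*n^2*o^2 + 20*n^2*o - 80*n*o^2 + 16*n*o - 64*o^2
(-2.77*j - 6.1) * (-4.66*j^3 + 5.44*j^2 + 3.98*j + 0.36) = 12.9082*j^4 + 13.3572*j^3 - 44.2086*j^2 - 25.2752*j - 2.196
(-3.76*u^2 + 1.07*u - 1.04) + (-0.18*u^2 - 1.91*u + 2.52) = -3.94*u^2 - 0.84*u + 1.48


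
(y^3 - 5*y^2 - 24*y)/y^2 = y - 5 - 24/y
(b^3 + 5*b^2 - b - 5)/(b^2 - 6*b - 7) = (b^2 + 4*b - 5)/(b - 7)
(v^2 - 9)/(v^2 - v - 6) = (v + 3)/(v + 2)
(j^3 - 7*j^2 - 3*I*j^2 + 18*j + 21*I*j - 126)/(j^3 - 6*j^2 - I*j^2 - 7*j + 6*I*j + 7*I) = (j^2 - 3*I*j + 18)/(j^2 + j*(1 - I) - I)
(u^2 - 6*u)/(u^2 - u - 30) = u/(u + 5)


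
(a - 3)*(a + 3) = a^2 - 9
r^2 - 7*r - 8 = (r - 8)*(r + 1)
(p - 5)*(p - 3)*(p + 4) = p^3 - 4*p^2 - 17*p + 60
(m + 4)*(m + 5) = m^2 + 9*m + 20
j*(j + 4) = j^2 + 4*j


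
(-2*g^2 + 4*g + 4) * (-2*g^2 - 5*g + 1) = 4*g^4 + 2*g^3 - 30*g^2 - 16*g + 4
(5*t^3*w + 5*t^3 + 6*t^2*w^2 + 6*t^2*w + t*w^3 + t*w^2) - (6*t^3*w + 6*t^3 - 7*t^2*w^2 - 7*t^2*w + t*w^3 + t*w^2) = -t^3*w - t^3 + 13*t^2*w^2 + 13*t^2*w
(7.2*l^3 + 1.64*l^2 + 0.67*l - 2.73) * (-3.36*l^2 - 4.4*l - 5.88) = -24.192*l^5 - 37.1904*l^4 - 51.8032*l^3 - 3.4184*l^2 + 8.0724*l + 16.0524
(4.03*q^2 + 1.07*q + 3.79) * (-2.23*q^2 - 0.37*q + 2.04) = -8.9869*q^4 - 3.8772*q^3 - 0.626399999999999*q^2 + 0.7805*q + 7.7316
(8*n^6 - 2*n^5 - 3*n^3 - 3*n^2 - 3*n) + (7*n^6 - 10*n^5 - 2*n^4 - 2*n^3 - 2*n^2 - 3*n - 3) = 15*n^6 - 12*n^5 - 2*n^4 - 5*n^3 - 5*n^2 - 6*n - 3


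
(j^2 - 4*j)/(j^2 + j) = (j - 4)/(j + 1)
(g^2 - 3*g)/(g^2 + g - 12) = g/(g + 4)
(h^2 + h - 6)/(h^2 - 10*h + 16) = (h + 3)/(h - 8)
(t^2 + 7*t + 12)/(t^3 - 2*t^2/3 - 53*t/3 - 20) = 3*(t + 4)/(3*t^2 - 11*t - 20)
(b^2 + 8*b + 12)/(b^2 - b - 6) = (b + 6)/(b - 3)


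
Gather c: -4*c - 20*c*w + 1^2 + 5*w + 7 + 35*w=c*(-20*w - 4) + 40*w + 8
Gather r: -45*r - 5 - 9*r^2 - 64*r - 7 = -9*r^2 - 109*r - 12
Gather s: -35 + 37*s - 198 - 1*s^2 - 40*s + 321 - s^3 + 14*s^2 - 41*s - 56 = -s^3 + 13*s^2 - 44*s + 32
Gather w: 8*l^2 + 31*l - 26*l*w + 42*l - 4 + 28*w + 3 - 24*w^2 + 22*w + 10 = 8*l^2 + 73*l - 24*w^2 + w*(50 - 26*l) + 9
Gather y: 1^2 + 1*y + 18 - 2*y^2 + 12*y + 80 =-2*y^2 + 13*y + 99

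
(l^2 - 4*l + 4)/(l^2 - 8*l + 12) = (l - 2)/(l - 6)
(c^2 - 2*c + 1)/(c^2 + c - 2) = (c - 1)/(c + 2)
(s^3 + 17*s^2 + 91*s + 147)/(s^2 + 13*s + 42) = (s^2 + 10*s + 21)/(s + 6)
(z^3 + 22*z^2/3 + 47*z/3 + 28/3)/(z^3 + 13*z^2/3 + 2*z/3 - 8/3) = (3*z + 7)/(3*z - 2)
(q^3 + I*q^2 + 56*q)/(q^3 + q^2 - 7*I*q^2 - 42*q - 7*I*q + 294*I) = q*(q + 8*I)/(q^2 + q - 42)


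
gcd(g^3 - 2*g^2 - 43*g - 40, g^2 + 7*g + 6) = g + 1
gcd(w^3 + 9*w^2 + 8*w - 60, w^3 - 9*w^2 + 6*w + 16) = w - 2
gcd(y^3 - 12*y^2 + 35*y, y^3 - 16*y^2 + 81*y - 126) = y - 7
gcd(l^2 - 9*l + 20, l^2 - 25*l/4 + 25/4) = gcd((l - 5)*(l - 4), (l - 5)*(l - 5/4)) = l - 5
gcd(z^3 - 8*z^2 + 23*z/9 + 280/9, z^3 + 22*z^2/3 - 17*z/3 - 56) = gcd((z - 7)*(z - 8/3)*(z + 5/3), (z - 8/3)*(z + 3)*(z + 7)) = z - 8/3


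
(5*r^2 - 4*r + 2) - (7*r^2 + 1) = -2*r^2 - 4*r + 1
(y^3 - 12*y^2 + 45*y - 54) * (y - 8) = y^4 - 20*y^3 + 141*y^2 - 414*y + 432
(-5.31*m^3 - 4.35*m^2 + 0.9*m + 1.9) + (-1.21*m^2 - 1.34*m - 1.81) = -5.31*m^3 - 5.56*m^2 - 0.44*m + 0.0899999999999999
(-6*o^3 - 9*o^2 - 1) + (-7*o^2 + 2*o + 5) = -6*o^3 - 16*o^2 + 2*o + 4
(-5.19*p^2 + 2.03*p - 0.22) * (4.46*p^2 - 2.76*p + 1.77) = -23.1474*p^4 + 23.3782*p^3 - 15.7703*p^2 + 4.2003*p - 0.3894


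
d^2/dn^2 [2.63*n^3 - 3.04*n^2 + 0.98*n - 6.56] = 15.78*n - 6.08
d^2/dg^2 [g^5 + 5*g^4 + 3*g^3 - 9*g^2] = 20*g^3 + 60*g^2 + 18*g - 18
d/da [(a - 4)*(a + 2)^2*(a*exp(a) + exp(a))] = (a^4 + 5*a^3 - 9*a^2 - 52*a - 44)*exp(a)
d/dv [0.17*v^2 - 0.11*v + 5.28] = 0.34*v - 0.11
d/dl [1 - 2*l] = -2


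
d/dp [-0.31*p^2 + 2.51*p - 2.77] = 2.51 - 0.62*p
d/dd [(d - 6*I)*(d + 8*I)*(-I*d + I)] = -3*I*d^2 + 2*d*(2 + I) - 2 - 48*I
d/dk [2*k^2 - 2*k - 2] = 4*k - 2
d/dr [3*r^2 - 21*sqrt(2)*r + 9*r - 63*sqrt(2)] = 6*r - 21*sqrt(2) + 9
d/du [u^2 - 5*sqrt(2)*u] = 2*u - 5*sqrt(2)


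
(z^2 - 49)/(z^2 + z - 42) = (z - 7)/(z - 6)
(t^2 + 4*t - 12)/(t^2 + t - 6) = (t + 6)/(t + 3)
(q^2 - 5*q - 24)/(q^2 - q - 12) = (q - 8)/(q - 4)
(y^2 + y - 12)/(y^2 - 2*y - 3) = (y + 4)/(y + 1)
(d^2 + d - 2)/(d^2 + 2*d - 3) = (d + 2)/(d + 3)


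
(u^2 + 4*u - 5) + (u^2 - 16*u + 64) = 2*u^2 - 12*u + 59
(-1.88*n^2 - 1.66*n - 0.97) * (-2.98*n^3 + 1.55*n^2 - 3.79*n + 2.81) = 5.6024*n^5 + 2.0328*n^4 + 7.4428*n^3 - 0.4949*n^2 - 0.9883*n - 2.7257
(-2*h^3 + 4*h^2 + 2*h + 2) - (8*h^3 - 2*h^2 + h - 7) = -10*h^3 + 6*h^2 + h + 9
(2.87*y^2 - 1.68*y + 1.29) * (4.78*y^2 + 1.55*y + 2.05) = 13.7186*y^4 - 3.5819*y^3 + 9.4457*y^2 - 1.4445*y + 2.6445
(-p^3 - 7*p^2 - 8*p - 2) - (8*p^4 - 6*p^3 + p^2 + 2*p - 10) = -8*p^4 + 5*p^3 - 8*p^2 - 10*p + 8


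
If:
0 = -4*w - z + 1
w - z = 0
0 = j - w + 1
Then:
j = -4/5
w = 1/5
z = 1/5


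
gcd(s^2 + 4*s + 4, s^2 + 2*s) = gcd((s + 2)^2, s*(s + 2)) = s + 2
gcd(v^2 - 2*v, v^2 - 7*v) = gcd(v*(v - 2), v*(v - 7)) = v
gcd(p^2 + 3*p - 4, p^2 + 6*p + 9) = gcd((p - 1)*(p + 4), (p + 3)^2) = 1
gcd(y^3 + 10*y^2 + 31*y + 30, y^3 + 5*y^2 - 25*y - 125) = y + 5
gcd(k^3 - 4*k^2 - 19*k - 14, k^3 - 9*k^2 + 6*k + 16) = k + 1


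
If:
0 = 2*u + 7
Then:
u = -7/2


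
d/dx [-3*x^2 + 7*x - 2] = 7 - 6*x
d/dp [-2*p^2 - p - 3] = -4*p - 1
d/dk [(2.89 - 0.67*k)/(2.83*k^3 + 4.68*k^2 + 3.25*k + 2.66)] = (3.7922*k^3 - 21.4005*k^2 - 27.0504*k - 11.1747)/(8.0089*k^6 + 26.4888*k^5 + 40.2974*k^4 + 45.4756*k^3 + 35.4601*k^2 + 17.29*k + 7.0756)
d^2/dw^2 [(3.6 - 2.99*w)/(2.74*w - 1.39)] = 31.279292/(2.74*w - 1.39)^3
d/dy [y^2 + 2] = 2*y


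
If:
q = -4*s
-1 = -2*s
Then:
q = -2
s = 1/2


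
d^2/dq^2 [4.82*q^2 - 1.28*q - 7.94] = 9.64000000000000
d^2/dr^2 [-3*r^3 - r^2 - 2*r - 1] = -18*r - 2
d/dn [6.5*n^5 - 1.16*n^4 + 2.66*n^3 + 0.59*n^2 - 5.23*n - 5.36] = 32.5*n^4 - 4.64*n^3 + 7.98*n^2 + 1.18*n - 5.23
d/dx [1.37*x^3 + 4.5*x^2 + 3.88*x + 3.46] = 4.11*x^2 + 9.0*x + 3.88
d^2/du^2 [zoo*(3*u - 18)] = 0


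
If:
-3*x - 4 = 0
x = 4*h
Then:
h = -1/3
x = -4/3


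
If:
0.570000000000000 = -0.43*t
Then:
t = -1.33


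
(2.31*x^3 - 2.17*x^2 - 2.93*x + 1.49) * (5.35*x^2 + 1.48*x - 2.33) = 12.3585*x^5 - 8.1907*x^4 - 24.2694*x^3 + 8.6912*x^2 + 9.0321*x - 3.4717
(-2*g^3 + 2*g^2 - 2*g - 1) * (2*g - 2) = -4*g^4 + 8*g^3 - 8*g^2 + 2*g + 2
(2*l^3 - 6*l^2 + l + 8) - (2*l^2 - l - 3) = 2*l^3 - 8*l^2 + 2*l + 11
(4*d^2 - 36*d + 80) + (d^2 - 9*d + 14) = 5*d^2 - 45*d + 94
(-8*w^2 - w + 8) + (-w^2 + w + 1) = 9 - 9*w^2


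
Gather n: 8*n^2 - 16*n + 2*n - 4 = 8*n^2 - 14*n - 4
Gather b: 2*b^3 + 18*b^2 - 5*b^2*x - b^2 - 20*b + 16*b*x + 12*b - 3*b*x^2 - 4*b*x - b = 2*b^3 + b^2*(17 - 5*x) + b*(-3*x^2 + 12*x - 9)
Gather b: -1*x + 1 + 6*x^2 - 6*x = 6*x^2 - 7*x + 1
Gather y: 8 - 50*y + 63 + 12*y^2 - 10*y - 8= 12*y^2 - 60*y + 63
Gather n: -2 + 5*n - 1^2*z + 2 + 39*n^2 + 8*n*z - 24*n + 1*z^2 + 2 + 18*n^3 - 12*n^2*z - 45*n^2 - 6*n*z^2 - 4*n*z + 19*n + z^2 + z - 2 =18*n^3 + n^2*(-12*z - 6) + n*(-6*z^2 + 4*z) + 2*z^2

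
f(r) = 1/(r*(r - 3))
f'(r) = -1/(r*(r - 3)^2) - 1/(r^2*(r - 3))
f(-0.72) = 0.37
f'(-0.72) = 0.62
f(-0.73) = 0.37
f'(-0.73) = 0.60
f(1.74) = -0.46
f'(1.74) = -0.10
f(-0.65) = 0.42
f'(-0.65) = 0.76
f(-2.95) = 0.06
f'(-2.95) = 0.03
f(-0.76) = 0.35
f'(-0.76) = 0.55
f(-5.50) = 0.02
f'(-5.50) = 0.01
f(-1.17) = 0.20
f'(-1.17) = 0.22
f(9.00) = 0.02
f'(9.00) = -0.00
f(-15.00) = 0.00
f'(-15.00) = 0.00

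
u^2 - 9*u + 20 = (u - 5)*(u - 4)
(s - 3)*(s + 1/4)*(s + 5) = s^3 + 9*s^2/4 - 29*s/2 - 15/4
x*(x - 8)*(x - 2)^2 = x^4 - 12*x^3 + 36*x^2 - 32*x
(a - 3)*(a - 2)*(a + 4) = a^3 - a^2 - 14*a + 24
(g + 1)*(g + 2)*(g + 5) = g^3 + 8*g^2 + 17*g + 10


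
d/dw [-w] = -1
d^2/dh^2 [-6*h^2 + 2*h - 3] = -12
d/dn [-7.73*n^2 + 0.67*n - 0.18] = 0.67 - 15.46*n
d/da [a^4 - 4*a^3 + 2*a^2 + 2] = 4*a*(a^2 - 3*a + 1)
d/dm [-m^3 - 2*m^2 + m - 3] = -3*m^2 - 4*m + 1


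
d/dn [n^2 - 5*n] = 2*n - 5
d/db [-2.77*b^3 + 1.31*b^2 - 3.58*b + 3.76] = -8.31*b^2 + 2.62*b - 3.58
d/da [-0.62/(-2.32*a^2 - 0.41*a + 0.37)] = (-2.8768*a - 0.2542)/(2.32*a^2 + 0.41*a - 0.37)^2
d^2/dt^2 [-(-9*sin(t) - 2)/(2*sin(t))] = (cos(t)^2 + 1)/sin(t)^3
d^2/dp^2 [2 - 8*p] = 0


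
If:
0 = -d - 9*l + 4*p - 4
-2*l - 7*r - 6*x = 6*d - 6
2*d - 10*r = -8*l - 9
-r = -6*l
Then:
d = -39*x/50 - 21/100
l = 33/200 - 3*x/100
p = 211/160 - 21*x/80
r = 99/100 - 9*x/50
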